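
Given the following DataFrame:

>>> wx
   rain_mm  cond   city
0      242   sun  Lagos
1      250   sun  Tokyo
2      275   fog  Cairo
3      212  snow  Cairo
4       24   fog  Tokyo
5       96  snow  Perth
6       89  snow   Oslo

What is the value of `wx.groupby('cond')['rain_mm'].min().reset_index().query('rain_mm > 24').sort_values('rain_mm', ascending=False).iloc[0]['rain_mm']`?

group by cond, min of rain_mm:
cond
fog      24
snow     89
sun     242
Name: rain_mm, dtype: int64
reset_index():
   cond  rain_mm
0   fog       24
1  snow       89
2   sun      242
filter rows where rain_mm > 24:
   cond  rain_mm
1  snow       89
2   sun      242
sort by rain_mm descending:
   cond  rain_mm
2   sun      242
1  snow       89

242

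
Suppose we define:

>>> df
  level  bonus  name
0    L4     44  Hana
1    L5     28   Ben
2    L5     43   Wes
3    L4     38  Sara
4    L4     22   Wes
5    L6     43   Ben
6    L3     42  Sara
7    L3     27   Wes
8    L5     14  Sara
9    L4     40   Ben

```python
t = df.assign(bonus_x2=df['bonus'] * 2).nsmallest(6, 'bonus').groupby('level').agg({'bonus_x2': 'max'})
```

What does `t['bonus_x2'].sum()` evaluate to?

190

add column bonus_x2 = df['bonus'] * 2:
  level  bonus  name  bonus_x2
0    L4     44  Hana        88
1    L5     28   Ben        56
2    L5     43   Wes        86
3    L4     38  Sara        76
4    L4     22   Wes        44
5    L6     43   Ben        86
6    L3     42  Sara        84
7    L3     27   Wes        54
8    L5     14  Sara        28
9    L4     40   Ben        80
take 6 rows with smallest bonus:
  level  bonus  name  bonus_x2
8    L5     14  Sara        28
4    L4     22   Wes        44
7    L3     27   Wes        54
1    L5     28   Ben        56
3    L4     38  Sara        76
9    L4     40   Ben        80
group by level, max of bonus_x2:
       bonus_x2
level          
L3           54
L4           80
L5           56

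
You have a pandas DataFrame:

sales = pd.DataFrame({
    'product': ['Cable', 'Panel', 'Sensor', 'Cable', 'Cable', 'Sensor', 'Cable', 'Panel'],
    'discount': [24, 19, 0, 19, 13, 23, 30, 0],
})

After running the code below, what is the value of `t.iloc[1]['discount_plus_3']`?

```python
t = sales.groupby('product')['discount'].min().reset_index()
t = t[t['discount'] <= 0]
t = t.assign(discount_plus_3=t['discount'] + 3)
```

group by product, min of discount:
product
Cable     13
Panel      0
Sensor     0
Name: discount, dtype: int64
reset_index():
  product  discount
0   Cable        13
1   Panel         0
2  Sensor         0
filter rows where discount <= 0:
  product  discount
1   Panel         0
2  Sensor         0
add column discount_plus_3 = t['discount'] + 3:
  product  discount  discount_plus_3
1   Panel         0                3
2  Sensor         0                3
So iloc[1]['discount_plus_3'] = 3.

3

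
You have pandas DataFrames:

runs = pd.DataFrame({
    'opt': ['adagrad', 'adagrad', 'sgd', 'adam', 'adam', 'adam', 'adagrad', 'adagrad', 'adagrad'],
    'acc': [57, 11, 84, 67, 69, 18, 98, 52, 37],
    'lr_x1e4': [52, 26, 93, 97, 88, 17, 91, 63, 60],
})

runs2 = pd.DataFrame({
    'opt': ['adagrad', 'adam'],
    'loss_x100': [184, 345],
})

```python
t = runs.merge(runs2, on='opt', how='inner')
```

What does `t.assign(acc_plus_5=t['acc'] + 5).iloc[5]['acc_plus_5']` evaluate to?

103

merge on 'opt' (how='inner') → 8 rows:
       opt  acc  lr_x1e4  loss_x100
0  adagrad   57       52        184
1  adagrad   11       26        184
2     adam   67       97        345
3     adam   69       88        345
4     adam   18       17        345
5  adagrad   98       91        184
6  adagrad   52       63        184
7  adagrad   37       60        184
add column acc_plus_5 = t['acc'] + 5:
       opt  acc  lr_x1e4  loss_x100  acc_plus_5
0  adagrad   57       52        184          62
1  adagrad   11       26        184          16
2     adam   67       97        345          72
3     adam   69       88        345          74
4     adam   18       17        345          23
5  adagrad   98       91        184         103
6  adagrad   52       63        184          57
7  adagrad   37       60        184          42
Finally, value at position 5, column 'acc_plus_5' = 103.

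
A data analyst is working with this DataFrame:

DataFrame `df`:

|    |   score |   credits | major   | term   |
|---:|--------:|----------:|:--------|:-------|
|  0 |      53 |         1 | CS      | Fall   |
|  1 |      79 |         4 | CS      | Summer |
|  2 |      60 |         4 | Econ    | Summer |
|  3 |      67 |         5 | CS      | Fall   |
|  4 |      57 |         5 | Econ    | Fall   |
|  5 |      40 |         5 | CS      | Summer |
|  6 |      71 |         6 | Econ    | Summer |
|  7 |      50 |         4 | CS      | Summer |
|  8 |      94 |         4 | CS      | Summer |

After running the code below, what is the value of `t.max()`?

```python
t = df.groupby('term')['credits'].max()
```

6

group by term, max of credits:
term
Fall      5
Summer    6
Name: credits, dtype: int64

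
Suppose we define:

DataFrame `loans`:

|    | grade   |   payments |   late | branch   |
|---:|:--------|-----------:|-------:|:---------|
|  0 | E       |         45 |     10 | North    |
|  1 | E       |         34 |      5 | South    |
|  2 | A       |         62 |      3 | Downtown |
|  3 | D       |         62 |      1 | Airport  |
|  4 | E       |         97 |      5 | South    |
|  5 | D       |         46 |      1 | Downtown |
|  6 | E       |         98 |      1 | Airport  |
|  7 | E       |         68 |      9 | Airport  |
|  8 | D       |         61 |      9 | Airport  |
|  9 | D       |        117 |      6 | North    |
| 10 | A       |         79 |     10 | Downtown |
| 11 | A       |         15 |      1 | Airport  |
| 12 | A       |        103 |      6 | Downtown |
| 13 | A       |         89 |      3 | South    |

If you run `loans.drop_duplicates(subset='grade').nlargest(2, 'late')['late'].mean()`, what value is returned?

drop duplicate grade (keep=first):
  grade  payments  late    branch
0     E        45    10     North
2     A        62     3  Downtown
3     D        62     1   Airport
take 2 rows with largest late:
  grade  payments  late    branch
0     E        45    10     North
2     A        62     3  Downtown
Then the mean of column 'late': 6.5

6.5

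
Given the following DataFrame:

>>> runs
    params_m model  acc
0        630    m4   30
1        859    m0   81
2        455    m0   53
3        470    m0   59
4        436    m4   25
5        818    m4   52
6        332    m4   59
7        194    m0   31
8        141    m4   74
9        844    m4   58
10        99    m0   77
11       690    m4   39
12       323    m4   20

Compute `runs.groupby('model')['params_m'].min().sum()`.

group by model, min of params_m:
model
m0     99
m4    141
Name: params_m, dtype: int64
Reading off the sum of the resulting series, we get 240.

240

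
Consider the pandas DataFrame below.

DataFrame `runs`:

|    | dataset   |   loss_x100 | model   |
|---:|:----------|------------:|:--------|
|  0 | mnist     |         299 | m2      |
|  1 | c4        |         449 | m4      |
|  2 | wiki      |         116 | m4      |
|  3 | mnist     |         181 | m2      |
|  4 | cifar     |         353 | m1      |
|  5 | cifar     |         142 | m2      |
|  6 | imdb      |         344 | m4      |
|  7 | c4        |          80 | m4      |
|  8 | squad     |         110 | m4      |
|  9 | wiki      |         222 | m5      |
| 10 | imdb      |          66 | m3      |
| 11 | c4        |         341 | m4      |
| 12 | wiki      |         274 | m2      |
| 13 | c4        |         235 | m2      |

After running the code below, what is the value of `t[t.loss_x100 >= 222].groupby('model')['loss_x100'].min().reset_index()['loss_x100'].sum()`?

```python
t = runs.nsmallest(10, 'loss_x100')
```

take 10 rows with smallest loss_x100:
   dataset  loss_x100 model
10    imdb         66    m3
7       c4         80    m4
8    squad        110    m4
2     wiki        116    m4
5    cifar        142    m2
3    mnist        181    m2
9     wiki        222    m5
13      c4        235    m2
12    wiki        274    m2
0    mnist        299    m2
filter rows where loss_x100 >= 222:
   dataset  loss_x100 model
9     wiki        222    m5
13      c4        235    m2
12    wiki        274    m2
0    mnist        299    m2
group by model, min of loss_x100:
model
m2    235
m5    222
Name: loss_x100, dtype: int64
reset_index():
  model  loss_x100
0    m2        235
1    m5        222
So sum() = 457.

457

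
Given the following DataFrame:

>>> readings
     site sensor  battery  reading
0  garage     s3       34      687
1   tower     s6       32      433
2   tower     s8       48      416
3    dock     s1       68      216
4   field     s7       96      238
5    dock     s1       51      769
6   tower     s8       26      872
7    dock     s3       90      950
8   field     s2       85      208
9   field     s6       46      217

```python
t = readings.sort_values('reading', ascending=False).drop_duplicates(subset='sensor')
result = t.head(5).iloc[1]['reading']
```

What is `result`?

sort by reading descending:
     site sensor  battery  reading
7    dock     s3       90      950
6   tower     s8       26      872
5    dock     s1       51      769
0  garage     s3       34      687
1   tower     s6       32      433
2   tower     s8       48      416
4   field     s7       96      238
9   field     s6       46      217
3    dock     s1       68      216
8   field     s2       85      208
drop duplicate sensor (keep=first):
    site sensor  battery  reading
7   dock     s3       90      950
6  tower     s8       26      872
5   dock     s1       51      769
1  tower     s6       32      433
4  field     s7       96      238
8  field     s2       85      208
take first 5 rows:
    site sensor  battery  reading
7   dock     s3       90      950
6  tower     s8       26      872
5   dock     s1       51      769
1  tower     s6       32      433
4  field     s7       96      238
Finally, value at position 1, column 'reading' = 872.

872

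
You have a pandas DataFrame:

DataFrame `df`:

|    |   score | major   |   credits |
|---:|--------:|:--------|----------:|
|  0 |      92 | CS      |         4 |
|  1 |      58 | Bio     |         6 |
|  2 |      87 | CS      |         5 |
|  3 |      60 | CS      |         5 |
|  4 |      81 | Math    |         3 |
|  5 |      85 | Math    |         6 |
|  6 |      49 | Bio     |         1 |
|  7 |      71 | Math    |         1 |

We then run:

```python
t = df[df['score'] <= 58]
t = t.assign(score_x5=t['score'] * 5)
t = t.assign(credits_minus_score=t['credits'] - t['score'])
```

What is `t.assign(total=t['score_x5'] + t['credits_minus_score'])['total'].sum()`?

435

filter rows where score <= 58:
   score major  credits
1     58   Bio        6
6     49   Bio        1
add column score_x5 = t['score'] * 5:
   score major  credits  score_x5
1     58   Bio        6       290
6     49   Bio        1       245
add column credits_minus_score = t['credits'] - t['score']:
   score major  credits  score_x5  credits_minus_score
1     58   Bio        6       290                  -52
6     49   Bio        1       245                  -48
add column total = t['score_x5'] + t['credits_minus_score']:
   score major  credits  score_x5  credits_minus_score  total
1     58   Bio        6       290                  -52    238
6     49   Bio        1       245                  -48    197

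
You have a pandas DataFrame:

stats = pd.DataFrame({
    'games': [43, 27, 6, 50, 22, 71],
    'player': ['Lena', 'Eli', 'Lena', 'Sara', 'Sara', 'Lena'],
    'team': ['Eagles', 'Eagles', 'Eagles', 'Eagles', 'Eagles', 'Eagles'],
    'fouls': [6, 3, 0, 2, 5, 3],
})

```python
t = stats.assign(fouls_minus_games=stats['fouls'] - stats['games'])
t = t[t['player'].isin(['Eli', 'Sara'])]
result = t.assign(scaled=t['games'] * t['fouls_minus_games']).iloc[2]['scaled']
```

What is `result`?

-374

add column fouls_minus_games = stats['fouls'] - stats['games']:
   games player    team  fouls  fouls_minus_games
0     43   Lena  Eagles      6                -37
1     27    Eli  Eagles      3                -24
2      6   Lena  Eagles      0                 -6
3     50   Sara  Eagles      2                -48
4     22   Sara  Eagles      5                -17
5     71   Lena  Eagles      3                -68
filter rows where player in ['Eli', 'Sara']:
   games player    team  fouls  fouls_minus_games
1     27    Eli  Eagles      3                -24
3     50   Sara  Eagles      2                -48
4     22   Sara  Eagles      5                -17
add column scaled = t['games'] * t['fouls_minus_games']:
   games player    team  fouls  fouls_minus_games  scaled
1     27    Eli  Eagles      3                -24    -648
3     50   Sara  Eagles      2                -48   -2400
4     22   Sara  Eagles      5                -17    -374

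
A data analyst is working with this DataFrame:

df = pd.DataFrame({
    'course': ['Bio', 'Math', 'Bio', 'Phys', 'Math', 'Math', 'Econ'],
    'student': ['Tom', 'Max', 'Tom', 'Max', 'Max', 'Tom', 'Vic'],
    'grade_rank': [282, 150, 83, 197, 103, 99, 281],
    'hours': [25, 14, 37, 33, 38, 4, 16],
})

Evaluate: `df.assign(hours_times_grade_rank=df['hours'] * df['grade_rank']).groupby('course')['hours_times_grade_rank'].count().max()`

3

add column hours_times_grade_rank = df['hours'] * df['grade_rank']:
  course student  grade_rank  hours  hours_times_grade_rank
0    Bio     Tom         282     25                    7050
1   Math     Max         150     14                    2100
2    Bio     Tom          83     37                    3071
3   Phys     Max         197     33                    6501
4   Math     Max         103     38                    3914
5   Math     Tom          99      4                     396
6   Econ     Vic         281     16                    4496
group by course, count of hours_times_grade_rank:
course
Bio     2
Econ    1
Math    3
Phys    1
Name: hours_times_grade_rank, dtype: int64
Then the max of the resulting series: 3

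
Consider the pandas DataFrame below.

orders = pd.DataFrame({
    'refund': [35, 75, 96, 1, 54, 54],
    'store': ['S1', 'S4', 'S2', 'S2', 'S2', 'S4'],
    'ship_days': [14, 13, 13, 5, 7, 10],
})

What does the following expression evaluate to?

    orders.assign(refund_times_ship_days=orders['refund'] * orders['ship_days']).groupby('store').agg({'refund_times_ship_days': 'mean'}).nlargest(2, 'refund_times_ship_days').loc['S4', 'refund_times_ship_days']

add column refund_times_ship_days = orders['refund'] * orders['ship_days']:
   refund store  ship_days  refund_times_ship_days
0      35    S1         14                     490
1      75    S4         13                     975
2      96    S2         13                    1248
3       1    S2          5                       5
4      54    S2          7                     378
5      54    S4         10                     540
group by store, mean of refund_times_ship_days:
       refund_times_ship_days
store                        
S1                 490.000000
S2                 543.666667
S4                 757.500000
take 2 rows with largest refund_times_ship_days:
       refund_times_ship_days
store                        
S4                 757.500000
S2                 543.666667
So loc['S4', 'refund_times_ship_days'] = 757.5.

757.5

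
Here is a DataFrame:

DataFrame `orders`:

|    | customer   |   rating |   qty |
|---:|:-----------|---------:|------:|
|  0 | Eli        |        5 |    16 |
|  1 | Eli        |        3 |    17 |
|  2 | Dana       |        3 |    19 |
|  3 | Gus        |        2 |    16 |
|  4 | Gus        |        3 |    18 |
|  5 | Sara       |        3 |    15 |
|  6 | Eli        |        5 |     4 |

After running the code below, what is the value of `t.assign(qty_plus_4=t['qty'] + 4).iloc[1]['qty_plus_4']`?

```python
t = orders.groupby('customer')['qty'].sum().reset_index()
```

group by customer, sum of qty:
customer
Dana    19
Eli     37
Gus     34
Sara    15
Name: qty, dtype: int64
reset_index():
  customer  qty
0     Dana   19
1      Eli   37
2      Gus   34
3     Sara   15
add column qty_plus_4 = t['qty'] + 4:
  customer  qty  qty_plus_4
0     Dana   19          23
1      Eli   37          41
2      Gus   34          38
3     Sara   15          19
Then the value at position 1, column 'qty_plus_4': 41

41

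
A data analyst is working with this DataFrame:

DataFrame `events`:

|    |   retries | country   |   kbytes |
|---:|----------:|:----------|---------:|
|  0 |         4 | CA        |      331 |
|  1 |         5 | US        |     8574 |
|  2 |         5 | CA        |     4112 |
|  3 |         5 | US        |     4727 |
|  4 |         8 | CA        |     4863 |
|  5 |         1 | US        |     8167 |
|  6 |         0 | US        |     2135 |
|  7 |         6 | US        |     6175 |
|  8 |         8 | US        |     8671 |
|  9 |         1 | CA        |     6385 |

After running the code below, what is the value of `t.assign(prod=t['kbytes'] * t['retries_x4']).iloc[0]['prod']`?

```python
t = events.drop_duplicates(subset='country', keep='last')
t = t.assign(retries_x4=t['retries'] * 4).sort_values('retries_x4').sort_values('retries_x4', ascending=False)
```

277472

drop duplicate country (keep=last):
   retries country  kbytes
8        8      US    8671
9        1      CA    6385
add column retries_x4 = t['retries'] * 4:
   retries country  kbytes  retries_x4
8        8      US    8671          32
9        1      CA    6385           4
sort by retries_x4:
   retries country  kbytes  retries_x4
9        1      CA    6385           4
8        8      US    8671          32
sort by retries_x4 descending:
   retries country  kbytes  retries_x4
8        8      US    8671          32
9        1      CA    6385           4
add column prod = t['kbytes'] * t['retries_x4']:
   retries country  kbytes  retries_x4    prod
8        8      US    8671          32  277472
9        1      CA    6385           4   25540
Then the value at position 0, column 'prod': 277472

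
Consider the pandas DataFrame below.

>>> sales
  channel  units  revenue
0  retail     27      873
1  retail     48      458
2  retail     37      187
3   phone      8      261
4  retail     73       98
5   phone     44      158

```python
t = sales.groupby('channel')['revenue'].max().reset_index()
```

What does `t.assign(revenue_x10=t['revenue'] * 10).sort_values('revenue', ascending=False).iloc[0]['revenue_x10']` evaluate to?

8730

group by channel, max of revenue:
channel
phone     261
retail    873
Name: revenue, dtype: int64
reset_index():
  channel  revenue
0   phone      261
1  retail      873
add column revenue_x10 = t['revenue'] * 10:
  channel  revenue  revenue_x10
0   phone      261         2610
1  retail      873         8730
sort by revenue descending:
  channel  revenue  revenue_x10
1  retail      873         8730
0   phone      261         2610
value at position 0, column 'revenue_x10' → 8730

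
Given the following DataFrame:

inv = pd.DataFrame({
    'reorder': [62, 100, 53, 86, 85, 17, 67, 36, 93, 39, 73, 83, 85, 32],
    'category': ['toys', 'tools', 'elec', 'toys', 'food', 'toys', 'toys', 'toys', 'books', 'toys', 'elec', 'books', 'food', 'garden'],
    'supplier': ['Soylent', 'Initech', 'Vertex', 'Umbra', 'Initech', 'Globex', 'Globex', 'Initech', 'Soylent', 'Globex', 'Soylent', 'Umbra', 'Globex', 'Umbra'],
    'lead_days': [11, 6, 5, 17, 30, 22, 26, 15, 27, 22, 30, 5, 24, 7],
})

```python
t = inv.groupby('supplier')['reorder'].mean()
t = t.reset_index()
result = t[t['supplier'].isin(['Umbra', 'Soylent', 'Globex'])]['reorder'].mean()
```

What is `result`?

group by supplier, mean of reorder:
supplier
Globex     52.000000
Initech    73.666667
Soylent    76.000000
Umbra      67.000000
Vertex     53.000000
Name: reorder, dtype: float64
reset_index():
  supplier    reorder
0   Globex  52.000000
1  Initech  73.666667
2  Soylent  76.000000
3    Umbra  67.000000
4   Vertex  53.000000
filter rows where supplier in ['Umbra', 'Soylent', 'Globex']:
  supplier  reorder
0   Globex     52.0
2  Soylent     76.0
3    Umbra     67.0
Finally, mean of column 'reorder' = 65.0.

65.0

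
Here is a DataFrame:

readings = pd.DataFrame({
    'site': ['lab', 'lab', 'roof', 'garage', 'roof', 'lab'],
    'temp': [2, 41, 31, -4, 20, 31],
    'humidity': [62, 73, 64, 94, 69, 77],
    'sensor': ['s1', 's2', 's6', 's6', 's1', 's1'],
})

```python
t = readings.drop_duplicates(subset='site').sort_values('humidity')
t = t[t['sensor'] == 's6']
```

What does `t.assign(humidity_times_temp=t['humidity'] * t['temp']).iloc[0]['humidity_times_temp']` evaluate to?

1984

drop duplicate site (keep=first):
     site  temp  humidity sensor
0     lab     2        62     s1
2    roof    31        64     s6
3  garage    -4        94     s6
sort by humidity:
     site  temp  humidity sensor
0     lab     2        62     s1
2    roof    31        64     s6
3  garage    -4        94     s6
filter rows where sensor == 's6':
     site  temp  humidity sensor
2    roof    31        64     s6
3  garage    -4        94     s6
add column humidity_times_temp = t['humidity'] * t['temp']:
     site  temp  humidity sensor  humidity_times_temp
2    roof    31        64     s6                 1984
3  garage    -4        94     s6                 -376
So iloc[0]['humidity_times_temp'] = 1984.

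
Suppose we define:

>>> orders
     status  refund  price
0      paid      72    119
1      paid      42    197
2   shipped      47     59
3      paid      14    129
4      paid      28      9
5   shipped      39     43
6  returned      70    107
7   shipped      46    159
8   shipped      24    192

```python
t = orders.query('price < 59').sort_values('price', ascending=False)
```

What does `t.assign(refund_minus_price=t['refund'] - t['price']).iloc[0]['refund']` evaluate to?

filter rows where price < 59:
    status  refund  price
4     paid      28      9
5  shipped      39     43
sort by price descending:
    status  refund  price
5  shipped      39     43
4     paid      28      9
add column refund_minus_price = t['refund'] - t['price']:
    status  refund  price  refund_minus_price
5  shipped      39     43                  -4
4     paid      28      9                  19

39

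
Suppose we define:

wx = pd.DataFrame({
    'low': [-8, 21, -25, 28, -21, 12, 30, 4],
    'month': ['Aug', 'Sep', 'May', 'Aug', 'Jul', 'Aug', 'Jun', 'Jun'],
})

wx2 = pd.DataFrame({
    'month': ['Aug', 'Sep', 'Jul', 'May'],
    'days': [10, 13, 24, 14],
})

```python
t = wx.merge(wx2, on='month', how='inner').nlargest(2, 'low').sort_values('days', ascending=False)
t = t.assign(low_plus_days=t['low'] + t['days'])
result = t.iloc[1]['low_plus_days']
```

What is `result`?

merge on 'month' (how='inner') → 6 rows:
   low month  days
0   -8   Aug    10
1   21   Sep    13
2  -25   May    14
3   28   Aug    10
4  -21   Jul    24
5   12   Aug    10
take 2 rows with largest low:
   low month  days
3   28   Aug    10
1   21   Sep    13
sort by days descending:
   low month  days
1   21   Sep    13
3   28   Aug    10
add column low_plus_days = t['low'] + t['days']:
   low month  days  low_plus_days
1   21   Sep    13             34
3   28   Aug    10             38
The value at position 1, column 'low_plus_days' is 38.

38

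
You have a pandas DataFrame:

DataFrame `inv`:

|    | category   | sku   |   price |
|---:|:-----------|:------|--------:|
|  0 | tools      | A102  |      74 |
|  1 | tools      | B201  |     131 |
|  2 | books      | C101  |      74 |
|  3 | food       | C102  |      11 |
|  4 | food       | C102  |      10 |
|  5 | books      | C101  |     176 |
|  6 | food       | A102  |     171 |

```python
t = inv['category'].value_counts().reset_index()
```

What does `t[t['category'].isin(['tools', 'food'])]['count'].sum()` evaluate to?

value_counts of category:
category
food     3
tools    2
books    2
Name: count, dtype: int64
reset_index():
  category  count
0     food      3
1    tools      2
2    books      2
filter rows where category in ['tools', 'food']:
  category  count
0     food      3
1    tools      2
Reading off the sum of column 'count', we get 5.

5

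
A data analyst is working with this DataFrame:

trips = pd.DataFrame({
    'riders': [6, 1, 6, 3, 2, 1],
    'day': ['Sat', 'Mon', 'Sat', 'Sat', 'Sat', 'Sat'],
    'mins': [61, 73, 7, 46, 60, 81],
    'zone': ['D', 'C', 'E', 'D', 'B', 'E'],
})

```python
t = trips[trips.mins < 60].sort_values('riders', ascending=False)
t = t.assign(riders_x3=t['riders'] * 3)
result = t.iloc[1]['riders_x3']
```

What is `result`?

9

filter rows where mins < 60:
   riders  day  mins zone
2       6  Sat     7    E
3       3  Sat    46    D
sort by riders descending:
   riders  day  mins zone
2       6  Sat     7    E
3       3  Sat    46    D
add column riders_x3 = t['riders'] * 3:
   riders  day  mins zone  riders_x3
2       6  Sat     7    E         18
3       3  Sat    46    D          9
Reading off the value at position 1, column 'riders_x3', we get 9.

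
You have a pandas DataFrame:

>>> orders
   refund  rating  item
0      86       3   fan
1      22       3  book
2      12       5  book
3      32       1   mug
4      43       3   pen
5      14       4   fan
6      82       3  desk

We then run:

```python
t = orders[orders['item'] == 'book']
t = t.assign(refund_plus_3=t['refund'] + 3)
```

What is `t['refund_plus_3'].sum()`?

filter rows where item == 'book':
   refund  rating  item
1      22       3  book
2      12       5  book
add column refund_plus_3 = t['refund'] + 3:
   refund  rating  item  refund_plus_3
1      22       3  book             25
2      12       5  book             15
So sum() = 40.

40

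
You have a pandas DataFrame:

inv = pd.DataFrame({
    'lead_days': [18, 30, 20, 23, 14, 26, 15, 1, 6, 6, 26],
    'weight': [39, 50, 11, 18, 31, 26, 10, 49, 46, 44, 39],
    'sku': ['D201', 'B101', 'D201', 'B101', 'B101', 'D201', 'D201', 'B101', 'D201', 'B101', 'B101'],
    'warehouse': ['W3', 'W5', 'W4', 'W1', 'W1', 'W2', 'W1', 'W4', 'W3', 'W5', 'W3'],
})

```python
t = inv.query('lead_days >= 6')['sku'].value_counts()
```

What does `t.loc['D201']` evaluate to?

filter rows where lead_days >= 6:
    lead_days  weight   sku warehouse
0          18      39  D201        W3
1          30      50  B101        W5
2          20      11  D201        W4
3          23      18  B101        W1
4          14      31  B101        W1
5          26      26  D201        W2
6          15      10  D201        W1
8           6      46  D201        W3
9           6      44  B101        W5
10         26      39  B101        W3
value_counts of sku:
sku
D201    5
B101    5
Name: count, dtype: int64
value at index 'D201' → 5

5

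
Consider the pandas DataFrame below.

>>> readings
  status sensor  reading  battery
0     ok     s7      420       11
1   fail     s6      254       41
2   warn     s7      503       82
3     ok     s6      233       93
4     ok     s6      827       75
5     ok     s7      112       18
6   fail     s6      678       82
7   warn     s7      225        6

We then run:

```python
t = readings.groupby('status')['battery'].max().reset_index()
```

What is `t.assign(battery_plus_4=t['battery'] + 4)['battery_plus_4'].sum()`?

group by status, max of battery:
status
fail    82
ok      93
warn    82
Name: battery, dtype: int64
reset_index():
  status  battery
0   fail       82
1     ok       93
2   warn       82
add column battery_plus_4 = t['battery'] + 4:
  status  battery  battery_plus_4
0   fail       82              86
1     ok       93              97
2   warn       82              86
Finally, sum of column 'battery_plus_4' = 269.

269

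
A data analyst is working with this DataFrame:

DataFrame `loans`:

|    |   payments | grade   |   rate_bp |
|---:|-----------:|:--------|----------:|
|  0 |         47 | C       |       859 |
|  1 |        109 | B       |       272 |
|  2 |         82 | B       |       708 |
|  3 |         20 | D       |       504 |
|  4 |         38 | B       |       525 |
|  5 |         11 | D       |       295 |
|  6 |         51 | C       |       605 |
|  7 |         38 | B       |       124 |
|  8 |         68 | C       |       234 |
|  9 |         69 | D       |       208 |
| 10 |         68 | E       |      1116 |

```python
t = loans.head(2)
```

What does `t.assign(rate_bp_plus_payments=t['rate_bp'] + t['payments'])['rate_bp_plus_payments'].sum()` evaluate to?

1287

take first 2 rows:
   payments grade  rate_bp
0        47     C      859
1       109     B      272
add column rate_bp_plus_payments = t['rate_bp'] + t['payments']:
   payments grade  rate_bp  rate_bp_plus_payments
0        47     C      859                    906
1       109     B      272                    381
Then the sum of column 'rate_bp_plus_payments': 1287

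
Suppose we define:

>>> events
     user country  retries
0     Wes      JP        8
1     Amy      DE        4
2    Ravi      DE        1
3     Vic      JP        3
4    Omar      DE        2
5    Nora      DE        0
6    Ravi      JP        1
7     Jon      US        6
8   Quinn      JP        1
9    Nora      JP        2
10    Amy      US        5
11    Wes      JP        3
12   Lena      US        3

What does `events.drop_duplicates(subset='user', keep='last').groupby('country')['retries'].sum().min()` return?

2

drop duplicate user (keep=last):
     user country  retries
3     Vic      JP        3
4    Omar      DE        2
6    Ravi      JP        1
7     Jon      US        6
8   Quinn      JP        1
9    Nora      JP        2
10    Amy      US        5
11    Wes      JP        3
12   Lena      US        3
group by country, sum of retries:
country
DE     2
JP    10
US    14
Name: retries, dtype: int64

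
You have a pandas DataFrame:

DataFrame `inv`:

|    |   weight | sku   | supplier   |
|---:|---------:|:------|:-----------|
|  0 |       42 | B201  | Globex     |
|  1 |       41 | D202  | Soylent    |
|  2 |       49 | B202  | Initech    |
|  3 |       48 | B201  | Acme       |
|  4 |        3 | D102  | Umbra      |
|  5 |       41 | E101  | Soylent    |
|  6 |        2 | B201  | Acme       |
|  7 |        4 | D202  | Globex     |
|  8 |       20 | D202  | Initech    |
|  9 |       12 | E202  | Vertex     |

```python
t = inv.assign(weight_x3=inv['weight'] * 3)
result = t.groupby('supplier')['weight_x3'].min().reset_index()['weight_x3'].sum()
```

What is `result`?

add column weight_x3 = inv['weight'] * 3:
   weight   sku supplier  weight_x3
0      42  B201   Globex        126
1      41  D202  Soylent        123
2      49  B202  Initech        147
3      48  B201     Acme        144
4       3  D102    Umbra          9
5      41  E101  Soylent        123
6       2  B201     Acme          6
7       4  D202   Globex         12
8      20  D202  Initech         60
9      12  E202   Vertex         36
group by supplier, min of weight_x3:
supplier
Acme         6
Globex      12
Initech     60
Soylent    123
Umbra        9
Vertex      36
Name: weight_x3, dtype: int64
reset_index():
  supplier  weight_x3
0     Acme          6
1   Globex         12
2  Initech         60
3  Soylent        123
4    Umbra          9
5   Vertex         36
Then the sum of column 'weight_x3': 246

246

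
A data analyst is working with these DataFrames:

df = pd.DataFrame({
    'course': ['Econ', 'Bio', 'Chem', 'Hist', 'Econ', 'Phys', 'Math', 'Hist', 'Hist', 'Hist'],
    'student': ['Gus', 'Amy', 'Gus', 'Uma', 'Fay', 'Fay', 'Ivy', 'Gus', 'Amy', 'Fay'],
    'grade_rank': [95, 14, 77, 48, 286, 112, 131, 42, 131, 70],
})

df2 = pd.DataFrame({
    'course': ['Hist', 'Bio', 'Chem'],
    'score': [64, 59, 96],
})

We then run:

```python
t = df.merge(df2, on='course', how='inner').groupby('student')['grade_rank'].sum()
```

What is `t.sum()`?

merge on 'course' (how='inner') → 6 rows:
  course student  grade_rank  score
0    Bio     Amy          14     59
1   Chem     Gus          77     96
2   Hist     Uma          48     64
3   Hist     Gus          42     64
4   Hist     Amy         131     64
5   Hist     Fay          70     64
group by student, sum of grade_rank:
student
Amy    145
Fay     70
Gus    119
Uma     48
Name: grade_rank, dtype: int64
So sum() = 382.

382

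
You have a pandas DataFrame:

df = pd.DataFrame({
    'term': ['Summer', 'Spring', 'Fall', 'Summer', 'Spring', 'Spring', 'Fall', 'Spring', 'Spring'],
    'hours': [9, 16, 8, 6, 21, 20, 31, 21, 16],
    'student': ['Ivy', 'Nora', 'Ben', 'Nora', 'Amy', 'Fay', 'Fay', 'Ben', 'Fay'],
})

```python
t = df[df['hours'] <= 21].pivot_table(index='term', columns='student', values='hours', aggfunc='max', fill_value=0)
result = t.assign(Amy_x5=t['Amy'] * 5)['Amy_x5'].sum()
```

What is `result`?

105

filter rows where hours <= 21:
     term  hours student
0  Summer      9     Ivy
1  Spring     16    Nora
2    Fall      8     Ben
3  Summer      6    Nora
4  Spring     21     Amy
5  Spring     20     Fay
7  Spring     21     Ben
8  Spring     16     Fay
pivot: rows=term, cols=student, max(hours):
student  Amy  Ben  Fay  Ivy  Nora
term                             
Fall       0    8    0    0     0
Spring    21   21   20    0    16
Summer     0    0    0    9     6
add column Amy_x5 = t['Amy'] * 5:
student  Amy  Ben  Fay  Ivy  Nora  Amy_x5
term                                     
Fall       0    8    0    0     0       0
Spring    21   21   20    0    16     105
Summer     0    0    0    9     6       0
Then the sum of column 'Amy_x5': 105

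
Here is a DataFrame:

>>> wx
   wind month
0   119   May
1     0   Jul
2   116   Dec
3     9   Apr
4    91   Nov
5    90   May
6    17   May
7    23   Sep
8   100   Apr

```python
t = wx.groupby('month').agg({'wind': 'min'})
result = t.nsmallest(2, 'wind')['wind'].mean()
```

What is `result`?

4.5

group by month, min of wind:
       wind
month      
Apr       9
Dec     116
Jul       0
May      17
Nov      91
Sep      23
take 2 rows with smallest wind:
       wind
month      
Jul       0
Apr       9
Hence 4.5.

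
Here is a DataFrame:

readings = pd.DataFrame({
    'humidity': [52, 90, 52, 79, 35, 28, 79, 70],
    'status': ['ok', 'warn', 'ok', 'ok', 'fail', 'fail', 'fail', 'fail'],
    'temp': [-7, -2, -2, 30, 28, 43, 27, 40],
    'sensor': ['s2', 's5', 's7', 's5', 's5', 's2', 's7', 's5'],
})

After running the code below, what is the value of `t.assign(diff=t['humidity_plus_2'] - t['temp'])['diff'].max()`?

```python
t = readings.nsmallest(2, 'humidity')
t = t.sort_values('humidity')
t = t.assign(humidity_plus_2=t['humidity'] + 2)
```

take 2 rows with smallest humidity:
   humidity status  temp sensor
5        28   fail    43     s2
4        35   fail    28     s5
sort by humidity:
   humidity status  temp sensor
5        28   fail    43     s2
4        35   fail    28     s5
add column humidity_plus_2 = t['humidity'] + 2:
   humidity status  temp sensor  humidity_plus_2
5        28   fail    43     s2               30
4        35   fail    28     s5               37
add column diff = t['humidity_plus_2'] - t['temp']:
   humidity status  temp sensor  humidity_plus_2  diff
5        28   fail    43     s2               30   -13
4        35   fail    28     s5               37     9
max of column 'diff' → 9

9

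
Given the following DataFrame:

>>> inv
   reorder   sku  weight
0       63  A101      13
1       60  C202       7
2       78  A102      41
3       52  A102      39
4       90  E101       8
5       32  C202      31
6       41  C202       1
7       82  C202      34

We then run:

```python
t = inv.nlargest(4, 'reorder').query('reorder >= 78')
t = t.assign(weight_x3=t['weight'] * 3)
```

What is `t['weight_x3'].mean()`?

take 4 rows with largest reorder:
   reorder   sku  weight
4       90  E101       8
7       82  C202      34
2       78  A102      41
0       63  A101      13
filter rows where reorder >= 78:
   reorder   sku  weight
4       90  E101       8
7       82  C202      34
2       78  A102      41
add column weight_x3 = t['weight'] * 3:
   reorder   sku  weight  weight_x3
4       90  E101       8         24
7       82  C202      34        102
2       78  A102      41        123
The mean of column 'weight_x3' is 83.0.

83.0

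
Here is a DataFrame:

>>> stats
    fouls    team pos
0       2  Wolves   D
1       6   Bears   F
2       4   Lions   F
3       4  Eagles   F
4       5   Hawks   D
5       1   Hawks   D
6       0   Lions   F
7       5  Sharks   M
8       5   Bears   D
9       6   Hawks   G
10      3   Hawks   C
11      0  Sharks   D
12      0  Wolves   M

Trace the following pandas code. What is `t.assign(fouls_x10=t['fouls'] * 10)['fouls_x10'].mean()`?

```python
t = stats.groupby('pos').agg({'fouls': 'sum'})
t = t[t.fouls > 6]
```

135.0

group by pos, sum of fouls:
     fouls
pos       
C        3
D       13
F       14
G        6
M        5
filter rows where fouls > 6:
     fouls
pos       
D       13
F       14
add column fouls_x10 = t['fouls'] * 10:
     fouls  fouls_x10
pos                  
D       13        130
F       14        140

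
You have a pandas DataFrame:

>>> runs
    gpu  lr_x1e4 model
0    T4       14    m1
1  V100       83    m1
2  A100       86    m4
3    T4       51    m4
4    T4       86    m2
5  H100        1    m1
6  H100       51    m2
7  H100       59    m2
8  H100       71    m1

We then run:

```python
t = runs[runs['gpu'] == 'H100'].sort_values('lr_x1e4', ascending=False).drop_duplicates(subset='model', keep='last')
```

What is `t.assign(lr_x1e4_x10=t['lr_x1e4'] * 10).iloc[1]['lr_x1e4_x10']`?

filter rows where gpu == 'H100':
    gpu  lr_x1e4 model
5  H100        1    m1
6  H100       51    m2
7  H100       59    m2
8  H100       71    m1
sort by lr_x1e4 descending:
    gpu  lr_x1e4 model
8  H100       71    m1
7  H100       59    m2
6  H100       51    m2
5  H100        1    m1
drop duplicate model (keep=last):
    gpu  lr_x1e4 model
6  H100       51    m2
5  H100        1    m1
add column lr_x1e4_x10 = t['lr_x1e4'] * 10:
    gpu  lr_x1e4 model  lr_x1e4_x10
6  H100       51    m2          510
5  H100        1    m1           10

10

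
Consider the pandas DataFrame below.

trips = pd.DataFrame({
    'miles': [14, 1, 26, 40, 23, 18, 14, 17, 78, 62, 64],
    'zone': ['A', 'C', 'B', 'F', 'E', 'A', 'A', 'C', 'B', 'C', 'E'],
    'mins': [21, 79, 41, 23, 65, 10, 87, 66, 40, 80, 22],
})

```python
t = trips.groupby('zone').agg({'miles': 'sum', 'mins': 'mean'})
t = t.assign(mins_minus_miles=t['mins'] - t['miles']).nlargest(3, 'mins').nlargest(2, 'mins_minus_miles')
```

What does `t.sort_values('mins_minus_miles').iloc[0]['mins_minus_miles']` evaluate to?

group by zone: sum(miles), mean(mins):
      miles       mins
zone                  
A        46  39.333333
B       104  40.500000
C        80  75.000000
E        87  43.500000
F        40  23.000000
add column mins_minus_miles = t['mins'] - t['miles']:
      miles       mins  mins_minus_miles
zone                                    
A        46  39.333333         -6.666667
B       104  40.500000        -63.500000
C        80  75.000000         -5.000000
E        87  43.500000        -43.500000
F        40  23.000000        -17.000000
take 3 rows with largest mins:
      miles  mins  mins_minus_miles
zone                               
C        80  75.0              -5.0
E        87  43.5             -43.5
B       104  40.5             -63.5
take 2 rows with largest mins_minus_miles:
      miles  mins  mins_minus_miles
zone                               
C        80  75.0              -5.0
E        87  43.5             -43.5
sort by mins_minus_miles:
      miles  mins  mins_minus_miles
zone                               
E        87  43.5             -43.5
C        80  75.0              -5.0
Hence -43.5.

-43.5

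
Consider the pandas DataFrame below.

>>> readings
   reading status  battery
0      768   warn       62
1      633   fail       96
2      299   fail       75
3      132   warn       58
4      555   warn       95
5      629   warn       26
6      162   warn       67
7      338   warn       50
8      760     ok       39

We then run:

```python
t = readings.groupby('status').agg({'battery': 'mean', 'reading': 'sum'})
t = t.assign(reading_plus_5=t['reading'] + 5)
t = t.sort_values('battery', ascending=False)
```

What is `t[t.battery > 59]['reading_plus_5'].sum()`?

3526

group by status: mean(battery), sum(reading):
          battery  reading
status                    
fail    85.500000      932
ok      39.000000      760
warn    59.666667     2584
add column reading_plus_5 = t['reading'] + 5:
          battery  reading  reading_plus_5
status                                    
fail    85.500000      932             937
ok      39.000000      760             765
warn    59.666667     2584            2589
sort by battery descending:
          battery  reading  reading_plus_5
status                                    
fail    85.500000      932             937
warn    59.666667     2584            2589
ok      39.000000      760             765
filter rows where battery > 59:
          battery  reading  reading_plus_5
status                                    
fail    85.500000      932             937
warn    59.666667     2584            2589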